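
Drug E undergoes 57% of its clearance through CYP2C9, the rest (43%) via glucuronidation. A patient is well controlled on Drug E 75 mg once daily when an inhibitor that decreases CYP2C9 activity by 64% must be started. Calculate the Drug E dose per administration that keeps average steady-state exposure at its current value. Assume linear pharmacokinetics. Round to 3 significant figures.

CYP2C9: 0.57 × 0.36 = 0.2052
Other: 0.43 (unchanged)
Relative clearance = 0.2052 + 0.43 = 0.6352.
Exposure is unchanged when dose changes in proportion to clearance. New dose = 75 mg × 0.6352 = 47.6 mg.

47.6 mg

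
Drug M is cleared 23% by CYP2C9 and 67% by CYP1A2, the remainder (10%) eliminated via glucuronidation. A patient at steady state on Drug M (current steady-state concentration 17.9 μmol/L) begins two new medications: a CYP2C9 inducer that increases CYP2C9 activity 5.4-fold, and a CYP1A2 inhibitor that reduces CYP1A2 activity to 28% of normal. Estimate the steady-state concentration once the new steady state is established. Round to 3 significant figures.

11.7 μmol/L

The CYP2C9 pathway (23% of clearance) increases to 5.4× activity: 0.23 × 5.4 = 1.242.
The CYP1A2 pathway (67% of clearance) is reduced to 0.28× activity: 0.67 × 0.28 = 0.1876.
Non-CYP routes (10%) are unchanged.
Relative clearance = 1.242 + 0.1876 + 0.1 = 1.5296.
New steady-state concentration = 17.9 / 1.5296 = 11.7 μmol/L (concentration scales inversely with clearance).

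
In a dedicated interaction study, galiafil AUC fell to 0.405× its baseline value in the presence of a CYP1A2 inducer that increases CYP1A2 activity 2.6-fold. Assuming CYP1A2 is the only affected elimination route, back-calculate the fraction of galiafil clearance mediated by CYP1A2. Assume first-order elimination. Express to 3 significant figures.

0.918

Let fm be the CYP1A2 fraction. New clearance relative to baseline = fm × 2.6 + (1 − fm).
AUC ratio = 1 / (new CL fraction), so new CL fraction = 1 / 0.405 = 2.469.
fm × 2.6 + 1 − fm = 2.469  ⇒  fm × (2.6 − 1) = 1.469  ⇒  fm = 0.918.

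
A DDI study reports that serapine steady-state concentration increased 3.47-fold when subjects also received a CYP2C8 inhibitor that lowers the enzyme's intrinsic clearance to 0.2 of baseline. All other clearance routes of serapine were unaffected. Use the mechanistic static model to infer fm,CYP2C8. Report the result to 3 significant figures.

0.890

CL'/CL = 1 / 3.47 = 0.2882
0.2·fm + (1 − fm) = 0.2882
fm = (0.2882 − 1) / (0.2 − 1) = 0.890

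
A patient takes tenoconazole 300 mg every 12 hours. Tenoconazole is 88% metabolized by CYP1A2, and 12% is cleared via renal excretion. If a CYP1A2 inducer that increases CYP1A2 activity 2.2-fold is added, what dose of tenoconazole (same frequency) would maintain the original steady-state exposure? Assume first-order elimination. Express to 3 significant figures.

617 mg

The CYP1A2 pathway (88% of clearance) rises to 2.2× activity: 0.88 × 2.2 = 1.936.
Non-CYP routes (12%) are unchanged.
Relative clearance = 1.936 + 0.12 = 2.056.
Css,avg = (dose rate)/CL, so holding Css fixed requires dose ∝ CL: 300 × 2.056 = 617 mg.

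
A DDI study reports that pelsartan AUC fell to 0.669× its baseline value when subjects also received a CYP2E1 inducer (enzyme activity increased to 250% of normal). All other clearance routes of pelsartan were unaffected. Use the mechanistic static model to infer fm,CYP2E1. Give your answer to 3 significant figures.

0.330

Let x = fm,CYP2E1. Because AUC ∝ 1/CL, relative clearance rose to 1/0.669 = 1.495.
Only the CYP2E1 route changed, so 1.495 = x·2.5 + (1 − x), giving x = 0.330.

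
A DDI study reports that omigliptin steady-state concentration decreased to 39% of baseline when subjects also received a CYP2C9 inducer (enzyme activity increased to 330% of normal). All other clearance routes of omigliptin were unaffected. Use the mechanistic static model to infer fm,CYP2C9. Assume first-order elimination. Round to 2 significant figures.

Let fm be the CYP2C9 fraction. New clearance relative to baseline = fm × 3.3 + (1 − fm).
Steady-state concentration ratio = 1 / (new CL fraction), so new CL fraction = 1 / 0.390 = 2.564.
fm × 3.3 + 1 − fm = 2.564  ⇒  fm × (3.3 − 1) = 1.564  ⇒  fm = 0.68.

0.68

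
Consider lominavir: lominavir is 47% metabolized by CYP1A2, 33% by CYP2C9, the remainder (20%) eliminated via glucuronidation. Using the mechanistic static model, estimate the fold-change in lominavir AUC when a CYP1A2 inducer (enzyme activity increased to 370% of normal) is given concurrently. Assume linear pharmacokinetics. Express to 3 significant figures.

The CYP1A2 pathway (47% of clearance) rises to 3.7× activity: 0.47 × 3.7 = 1.739.
CYP2C9 (33%) and the residual 20% are unaffected.
Relative clearance = 1.739 + 0.33 + 0.2 = 2.269.
Since AUC ∝ 1/CL, the ratio is 1 / 2.269 = 0.441.

0.441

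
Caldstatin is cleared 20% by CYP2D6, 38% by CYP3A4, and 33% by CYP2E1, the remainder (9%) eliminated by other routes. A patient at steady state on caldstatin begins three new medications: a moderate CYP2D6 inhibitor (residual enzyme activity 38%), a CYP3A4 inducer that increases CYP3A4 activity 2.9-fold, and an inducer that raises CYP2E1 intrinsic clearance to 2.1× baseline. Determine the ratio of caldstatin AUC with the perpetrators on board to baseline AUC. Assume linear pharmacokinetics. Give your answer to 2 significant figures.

CYP2D6: 0.2 × 0.38 = 0.076
CYP3A4: 0.38 × 2.9 = 1.102
CYP2E1: 0.33 × 2.1 = 0.693
Other: 0.09 (unchanged)
Relative clearance = 0.076 + 1.102 + 0.693 + 0.09 = 1.961.
Net AUC ratio = 1 / 1.961 = 0.51.

0.51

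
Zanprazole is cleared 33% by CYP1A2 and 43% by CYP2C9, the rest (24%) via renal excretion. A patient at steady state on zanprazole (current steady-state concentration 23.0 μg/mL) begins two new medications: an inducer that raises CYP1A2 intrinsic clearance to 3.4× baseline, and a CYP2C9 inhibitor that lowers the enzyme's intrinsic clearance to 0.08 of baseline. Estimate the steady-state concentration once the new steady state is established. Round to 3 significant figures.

The CYP1A2 pathway (33% of clearance) rises to 3.4× activity: 0.33 × 3.4 = 1.122.
The CYP2C9 pathway (43% of clearance) is reduced to 0.08× activity: 0.43 × 0.08 = 0.0344.
The remaining 24% of clearance is unaffected.
CL_new/CL_old = 1.122 + 0.0344 + 0.24 = 1.3964.
New steady-state concentration = 23.0 / 1.3964 = 16.5 μg/mL (concentration scales inversely with clearance).

16.5 μg/mL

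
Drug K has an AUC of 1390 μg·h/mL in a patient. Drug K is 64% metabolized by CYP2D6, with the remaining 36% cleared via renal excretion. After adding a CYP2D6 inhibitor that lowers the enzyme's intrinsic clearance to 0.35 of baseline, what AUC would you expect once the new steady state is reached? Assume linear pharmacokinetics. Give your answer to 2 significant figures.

2.4 × 10³ μg·h/mL

CYP2D6: 0.64 × 0.35 = 0.224
Other: 0.36 (unchanged)
CL_new/CL_old = 0.224 + 0.36 = 0.584.
With dosing unchanged, AUC scales as 1/CL: 1390 / 0.584 = 2.4 × 10³ μg·h/mL.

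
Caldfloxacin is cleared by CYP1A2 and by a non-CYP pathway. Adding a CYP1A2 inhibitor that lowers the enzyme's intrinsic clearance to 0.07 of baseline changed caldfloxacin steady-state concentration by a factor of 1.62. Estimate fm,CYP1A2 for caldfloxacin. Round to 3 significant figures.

CL'/CL = 1 / 1.62 = 0.6173
0.07·fm + (1 − fm) = 0.6173
fm = (0.6173 − 1) / (0.07 − 1) = 0.412

0.412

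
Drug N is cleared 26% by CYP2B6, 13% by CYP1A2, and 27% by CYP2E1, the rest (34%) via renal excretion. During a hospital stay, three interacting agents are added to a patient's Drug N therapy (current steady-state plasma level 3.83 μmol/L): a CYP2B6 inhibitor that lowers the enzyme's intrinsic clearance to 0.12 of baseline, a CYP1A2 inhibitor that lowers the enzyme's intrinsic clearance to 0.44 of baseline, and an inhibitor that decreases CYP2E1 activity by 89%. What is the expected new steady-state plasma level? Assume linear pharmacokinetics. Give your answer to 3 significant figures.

8.36 μmol/L

CYP2B6: 0.26 × 0.12 = 0.0312
CYP1A2: 0.13 × 0.44 = 0.0572
CYP2E1: 0.27 × 0.11 = 0.0297
Other: 0.34 (unchanged)
New clearance relative to baseline: 0.0312 + 0.0572 + 0.0297 + 0.34 = 0.4581.
New steady-state plasma level = 3.83 / 0.4581 = 8.36 μmol/L (concentration scales inversely with clearance).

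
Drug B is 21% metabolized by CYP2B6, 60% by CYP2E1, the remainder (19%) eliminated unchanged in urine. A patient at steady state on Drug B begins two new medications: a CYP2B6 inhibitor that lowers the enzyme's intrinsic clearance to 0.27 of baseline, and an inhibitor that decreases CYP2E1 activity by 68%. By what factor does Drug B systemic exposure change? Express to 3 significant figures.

The CYP2B6 pathway (21% of clearance) drops to 0.27× activity: 0.21 × 0.27 = 0.0567.
The CYP2E1 pathway (60% of clearance) is reduced to 0.32× activity: 0.6 × 0.32 = 0.192.
The remaining 19% of clearance is unaffected.
New clearance relative to baseline: 0.0567 + 0.192 + 0.19 = 0.4387.
Net systemic exposure ratio = 1 / 0.4387 = 2.28.

2.28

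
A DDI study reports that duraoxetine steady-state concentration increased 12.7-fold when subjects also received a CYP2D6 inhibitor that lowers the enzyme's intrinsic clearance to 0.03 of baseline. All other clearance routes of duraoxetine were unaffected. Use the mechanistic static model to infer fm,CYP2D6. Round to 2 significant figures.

0.95

CL'/CL = 1 / 12.7 = 0.07874
0.03·fm + (1 − fm) = 0.07874
fm = (0.07874 − 1) / (0.03 − 1) = 0.95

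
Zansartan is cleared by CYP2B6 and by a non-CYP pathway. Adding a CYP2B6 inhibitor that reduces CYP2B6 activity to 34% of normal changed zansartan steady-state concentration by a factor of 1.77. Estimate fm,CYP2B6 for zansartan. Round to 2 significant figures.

0.66

Let x = fm,CYP2B6. Because steady-state concentration ∝ 1/CL, relative clearance fell to 1/1.77 = 0.565.
Only the CYP2B6 route changed, so 0.565 = x·0.34 + (1 − x), giving x = 0.66.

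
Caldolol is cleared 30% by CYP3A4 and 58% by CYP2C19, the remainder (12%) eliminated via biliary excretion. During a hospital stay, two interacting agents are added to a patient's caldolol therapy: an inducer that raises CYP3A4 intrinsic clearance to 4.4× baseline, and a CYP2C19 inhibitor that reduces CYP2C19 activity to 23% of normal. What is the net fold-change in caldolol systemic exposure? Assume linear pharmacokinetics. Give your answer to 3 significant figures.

0.636

The CYP3A4 pathway (30% of clearance) is boosted to 4.4× activity: 0.3 × 4.4 = 1.32.
The CYP2C19 pathway (58% of clearance) falls to 0.23× activity: 0.58 × 0.23 = 0.1334.
The remaining 12% of clearance is unaffected.
New clearance relative to baseline: 1.32 + 0.1334 + 0.12 = 1.5734.
Systemic exposure ∝ 1/CL: fold-change = 1 / 1.5734 = 0.636.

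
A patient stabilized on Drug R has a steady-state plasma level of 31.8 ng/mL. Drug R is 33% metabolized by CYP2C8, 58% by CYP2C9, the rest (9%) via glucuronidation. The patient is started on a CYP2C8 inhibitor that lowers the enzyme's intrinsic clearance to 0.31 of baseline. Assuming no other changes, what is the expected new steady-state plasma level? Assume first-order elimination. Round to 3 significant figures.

CYP2C8: 0.33 × 0.31 = 0.1023
CYP2C9: 0.58 (unchanged)
Other: 0.09 (unchanged)
Relative clearance = 0.1023 + 0.58 + 0.09 = 0.7723.
Steady-state plasma level ∝ 1/CL, so new value = 31.8 / 0.7723 = 41.2 ng/mL.

41.2 ng/mL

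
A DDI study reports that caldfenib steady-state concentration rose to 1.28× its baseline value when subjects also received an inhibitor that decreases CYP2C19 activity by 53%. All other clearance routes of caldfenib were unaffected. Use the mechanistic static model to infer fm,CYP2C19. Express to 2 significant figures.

CL'/CL = 1 / 1.28 = 0.7812
0.47·fm + (1 − fm) = 0.7812
fm = (0.7812 − 1) / (0.47 − 1) = 0.41

0.41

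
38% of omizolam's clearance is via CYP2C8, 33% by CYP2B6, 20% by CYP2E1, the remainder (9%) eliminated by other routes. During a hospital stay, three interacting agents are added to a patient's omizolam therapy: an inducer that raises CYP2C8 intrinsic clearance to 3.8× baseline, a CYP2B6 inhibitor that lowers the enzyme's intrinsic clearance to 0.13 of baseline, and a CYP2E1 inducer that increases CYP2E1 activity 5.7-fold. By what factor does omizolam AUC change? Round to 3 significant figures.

The CYP2C8 pathway (38% of clearance) rises to 3.8× activity: 0.38 × 3.8 = 1.444.
The CYP2B6 pathway (33% of clearance) is reduced to 0.13× activity: 0.33 × 0.13 = 0.0429.
The CYP2E1 pathway (20% of clearance) is boosted to 5.7× activity: 0.2 × 5.7 = 1.14.
The remaining 9% of clearance is unaffected.
New clearance relative to baseline: 1.444 + 0.0429 + 1.14 + 0.09 = 2.7169.
Net AUC ratio = 1 / 2.7169 = 0.368.

0.368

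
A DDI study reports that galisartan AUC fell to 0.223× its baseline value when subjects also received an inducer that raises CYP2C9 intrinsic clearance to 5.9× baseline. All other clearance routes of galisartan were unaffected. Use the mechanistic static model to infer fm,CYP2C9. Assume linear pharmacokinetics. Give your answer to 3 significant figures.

0.711

Let fm be the CYP2C9 fraction. New clearance relative to baseline = fm × 5.9 + (1 − fm).
AUC ratio = 1 / (new CL fraction), so new CL fraction = 1 / 0.223 = 4.484.
fm × 5.9 + 1 − fm = 4.484  ⇒  fm × (5.9 − 1) = 3.484  ⇒  fm = 0.711.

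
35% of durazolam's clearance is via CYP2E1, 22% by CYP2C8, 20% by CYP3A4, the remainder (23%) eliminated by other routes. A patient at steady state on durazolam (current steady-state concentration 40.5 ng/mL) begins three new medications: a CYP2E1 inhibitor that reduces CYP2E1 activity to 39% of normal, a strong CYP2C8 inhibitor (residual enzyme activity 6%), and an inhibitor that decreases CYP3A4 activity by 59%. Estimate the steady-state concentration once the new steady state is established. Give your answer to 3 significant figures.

87.7 ng/mL

The CYP2E1 pathway (35% of clearance) drops to 0.39× activity: 0.35 × 0.39 = 0.1365.
The CYP2C8 pathway (22% of clearance) drops to 0.06× activity: 0.22 × 0.06 = 0.0132.
The CYP3A4 pathway (20% of clearance) falls to 0.41× activity: 0.2 × 0.41 = 0.082.
The remaining 23% of clearance is unaffected.
Relative clearance = 0.1365 + 0.0132 + 0.082 + 0.23 = 0.4617.
Steady-state concentration ∝ 1/CL: new value = 40.5 / 0.4617 = 87.7 ng/mL.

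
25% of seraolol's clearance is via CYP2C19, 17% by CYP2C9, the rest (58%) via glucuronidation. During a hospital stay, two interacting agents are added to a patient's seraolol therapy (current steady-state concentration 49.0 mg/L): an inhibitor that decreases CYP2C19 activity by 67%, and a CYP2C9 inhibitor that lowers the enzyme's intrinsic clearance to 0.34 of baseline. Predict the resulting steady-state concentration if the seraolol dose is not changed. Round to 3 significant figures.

CYP2C19: 0.25 × 0.33 = 0.0825
CYP2C9: 0.17 × 0.34 = 0.0578
Other: 0.58 (unchanged)
Relative clearance = 0.0825 + 0.0578 + 0.58 = 0.7203.
New steady-state concentration = 49.0 / 0.7203 = 68.0 mg/L (concentration scales inversely with clearance).

68.0 mg/L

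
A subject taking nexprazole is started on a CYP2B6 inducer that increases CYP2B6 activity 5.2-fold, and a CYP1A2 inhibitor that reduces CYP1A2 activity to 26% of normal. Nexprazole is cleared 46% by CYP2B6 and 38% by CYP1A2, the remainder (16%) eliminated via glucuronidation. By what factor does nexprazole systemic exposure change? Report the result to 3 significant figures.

The CYP2B6 pathway (46% of clearance) increases to 5.2× activity: 0.46 × 5.2 = 2.392.
The CYP1A2 pathway (38% of clearance) drops to 0.26× activity: 0.38 × 0.26 = 0.0988.
The remaining 16% of clearance is unaffected.
CL_new/CL_old = 2.392 + 0.0988 + 0.16 = 2.6508.
Systemic exposure ∝ 1/CL: fold-change = 1 / 2.6508 = 0.377.

0.377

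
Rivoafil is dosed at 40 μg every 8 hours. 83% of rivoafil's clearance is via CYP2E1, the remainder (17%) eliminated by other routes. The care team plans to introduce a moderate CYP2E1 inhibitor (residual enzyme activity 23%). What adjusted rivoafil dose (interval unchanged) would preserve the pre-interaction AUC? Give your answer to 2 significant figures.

14 μg

The CYP2E1 pathway (83% of clearance) is reduced to 0.23× activity: 0.83 × 0.23 = 0.1909.
The remaining 17% of clearance is unaffected.
CL_new/CL_old = 0.1909 + 0.17 = 0.3609.
To maintain the same steady-state level, dose must scale with clearance: new dose = 40 × 0.3609 = 14 μg.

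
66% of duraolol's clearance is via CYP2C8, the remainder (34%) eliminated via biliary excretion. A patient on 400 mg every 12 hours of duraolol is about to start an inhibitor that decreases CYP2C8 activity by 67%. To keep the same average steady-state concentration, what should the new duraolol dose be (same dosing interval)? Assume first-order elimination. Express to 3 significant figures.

The CYP2C8 pathway (66% of clearance) falls to 0.33× activity: 0.66 × 0.33 = 0.2178.
Non-CYP routes (34%) are unchanged.
New clearance relative to baseline: 0.2178 + 0.34 = 0.5578.
Css,avg = (dose rate)/CL, so holding Css fixed requires dose ∝ CL: 400 × 0.5578 = 223 mg.

223 mg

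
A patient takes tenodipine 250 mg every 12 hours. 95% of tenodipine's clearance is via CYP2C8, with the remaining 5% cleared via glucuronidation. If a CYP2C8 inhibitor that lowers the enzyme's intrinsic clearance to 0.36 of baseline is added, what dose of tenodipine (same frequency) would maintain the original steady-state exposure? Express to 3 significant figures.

98.0 mg

CYP2C8: 0.95 × 0.36 = 0.342
Other: 0.05 (unchanged)
Relative clearance = 0.342 + 0.05 = 0.392.
Exposure is unchanged when dose changes in proportion to clearance. New dose = 250 mg × 0.392 = 98.0 mg.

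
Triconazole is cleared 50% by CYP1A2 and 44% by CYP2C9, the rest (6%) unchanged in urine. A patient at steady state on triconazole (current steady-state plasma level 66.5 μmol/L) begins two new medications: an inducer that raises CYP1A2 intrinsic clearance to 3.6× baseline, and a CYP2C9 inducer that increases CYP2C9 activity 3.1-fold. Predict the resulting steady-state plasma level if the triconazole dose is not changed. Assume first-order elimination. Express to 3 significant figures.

20.6 μmol/L

The CYP1A2 pathway (50% of clearance) increases to 3.6× activity: 0.5 × 3.6 = 1.8.
The CYP2C9 pathway (44% of clearance) is boosted to 3.1× activity: 0.44 × 3.1 = 1.364.
The remaining 6% of clearance is unaffected.
New clearance relative to baseline: 1.8 + 1.364 + 0.06 = 3.224.
Dividing the baseline by the relative clearance: 66.5 / 3.224 = 20.6 μmol/L.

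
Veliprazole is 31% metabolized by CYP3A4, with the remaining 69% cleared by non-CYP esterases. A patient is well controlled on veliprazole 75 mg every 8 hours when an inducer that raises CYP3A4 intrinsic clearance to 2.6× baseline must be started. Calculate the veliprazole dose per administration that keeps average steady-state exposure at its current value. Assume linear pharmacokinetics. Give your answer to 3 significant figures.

112 mg

The CYP3A4 pathway (31% of clearance) is boosted to 2.6× activity: 0.31 × 2.6 = 0.806.
The remaining 69% of clearance is unaffected.
Relative clearance = 0.806 + 0.69 = 1.496.
To maintain the same steady-state level, dose must scale with clearance: new dose = 75 × 1.496 = 112 mg.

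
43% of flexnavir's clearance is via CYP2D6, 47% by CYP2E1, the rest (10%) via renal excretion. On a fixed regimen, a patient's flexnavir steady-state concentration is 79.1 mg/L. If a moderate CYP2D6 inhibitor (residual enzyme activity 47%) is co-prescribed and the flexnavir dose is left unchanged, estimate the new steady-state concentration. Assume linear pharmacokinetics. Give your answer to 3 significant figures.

CYP2D6: 0.43 × 0.47 = 0.2021
CYP2E1: 0.47 (unchanged)
Other: 0.1 (unchanged)
New clearance relative to baseline: 0.2021 + 0.47 + 0.1 = 0.7721.
Steady-state concentration ∝ 1/CL, so new value = 79.1 / 0.7721 = 102 mg/L.

102 mg/L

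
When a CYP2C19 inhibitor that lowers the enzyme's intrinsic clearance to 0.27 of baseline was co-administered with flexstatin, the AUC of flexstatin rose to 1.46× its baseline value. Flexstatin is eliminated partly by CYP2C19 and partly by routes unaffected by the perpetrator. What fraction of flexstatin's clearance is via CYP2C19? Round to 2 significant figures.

Call the CYP2C19 fraction fm. After the interaction, CL_new/CL_old = fm × 0.27 + (1 − fm).
AUC ratio = 1 / (new CL fraction), so new CL fraction = 1 / 1.46 = 0.6849.
fm × 0.27 + 1 − fm = 0.6849  ⇒  fm × (0.27 − 1) = −0.3151  ⇒  fm = 0.43.

0.43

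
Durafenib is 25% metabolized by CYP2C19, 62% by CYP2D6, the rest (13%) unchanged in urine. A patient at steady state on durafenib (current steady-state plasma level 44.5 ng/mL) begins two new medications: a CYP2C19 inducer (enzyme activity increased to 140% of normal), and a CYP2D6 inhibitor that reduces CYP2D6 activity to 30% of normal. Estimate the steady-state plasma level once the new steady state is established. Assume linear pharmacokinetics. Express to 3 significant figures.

CYP2C19: 0.25 × 1.4 = 0.35
CYP2D6: 0.62 × 0.3 = 0.186
Other: 0.13 (unchanged)
Relative clearance = 0.35 + 0.186 + 0.13 = 0.666.
Steady-state plasma level ∝ 1/CL: new value = 44.5 / 0.666 = 66.8 ng/mL.

66.8 ng/mL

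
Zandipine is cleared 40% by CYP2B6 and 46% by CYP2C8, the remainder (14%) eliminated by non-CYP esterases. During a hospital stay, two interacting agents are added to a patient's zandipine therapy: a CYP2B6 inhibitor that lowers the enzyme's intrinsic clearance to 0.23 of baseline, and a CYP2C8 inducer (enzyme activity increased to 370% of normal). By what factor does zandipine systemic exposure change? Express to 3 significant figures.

The CYP2B6 pathway (40% of clearance) falls to 0.23× activity: 0.4 × 0.23 = 0.092.
The CYP2C8 pathway (46% of clearance) increases to 3.7× activity: 0.46 × 3.7 = 1.702.
Non-CYP routes (14%) are unchanged.
Relative clearance = 0.092 + 1.702 + 0.14 = 1.934.
Because systemic exposure varies inversely with clearance, the combined effect is 1 / 1.934 = 0.517.

0.517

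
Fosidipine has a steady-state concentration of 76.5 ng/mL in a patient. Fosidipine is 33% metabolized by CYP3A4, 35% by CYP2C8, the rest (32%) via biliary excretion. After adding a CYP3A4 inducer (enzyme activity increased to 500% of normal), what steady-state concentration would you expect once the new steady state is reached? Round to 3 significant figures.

33.0 ng/mL

The CYP3A4 pathway (33% of clearance) rises to 5× activity: 0.33 × 5 = 1.65.
CYP2C8 (35%) and the residual 32% are unaffected.
New clearance relative to baseline: 1.65 + 0.35 + 0.32 = 2.32.
Steady-state concentration ∝ 1/CL, so new value = 76.5 / 2.32 = 33.0 ng/mL.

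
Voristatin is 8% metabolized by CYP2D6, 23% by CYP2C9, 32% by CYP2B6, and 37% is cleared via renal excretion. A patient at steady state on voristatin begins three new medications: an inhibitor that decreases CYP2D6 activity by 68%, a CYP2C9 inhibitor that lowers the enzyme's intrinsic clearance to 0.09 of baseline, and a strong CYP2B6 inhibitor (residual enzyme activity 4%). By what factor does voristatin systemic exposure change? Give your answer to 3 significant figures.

CYP2D6: 0.08 × 0.32 = 0.0256
CYP2C9: 0.23 × 0.09 = 0.0207
CYP2B6: 0.32 × 0.04 = 0.0128
Other: 0.37 (unchanged)
Relative clearance = 0.0256 + 0.0207 + 0.0128 + 0.37 = 0.4291.
Net systemic exposure ratio = 1 / 0.4291 = 2.33.

2.33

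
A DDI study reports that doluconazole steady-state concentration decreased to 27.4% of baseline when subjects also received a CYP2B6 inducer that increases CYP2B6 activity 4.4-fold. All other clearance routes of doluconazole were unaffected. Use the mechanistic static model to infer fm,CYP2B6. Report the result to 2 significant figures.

Write x for the fraction cleared via CYP2B6. The observed steady-state concentration change means clearance rose to 1/0.274 = 3.65 of baseline.
Only the CYP2B6 route changed, so 3.65 = x·4.4 + (1 − x), giving x = 0.78.

0.78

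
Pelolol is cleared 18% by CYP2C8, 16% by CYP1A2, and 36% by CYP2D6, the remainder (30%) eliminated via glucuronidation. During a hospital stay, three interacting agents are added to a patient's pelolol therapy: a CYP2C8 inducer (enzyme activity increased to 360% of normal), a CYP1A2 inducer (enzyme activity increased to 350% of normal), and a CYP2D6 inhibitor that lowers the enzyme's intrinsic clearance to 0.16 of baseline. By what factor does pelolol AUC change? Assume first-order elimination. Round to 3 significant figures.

0.639

CYP2C8: 0.18 × 3.6 = 0.648
CYP1A2: 0.16 × 3.5 = 0.56
CYP2D6: 0.36 × 0.16 = 0.0576
Other: 0.3 (unchanged)
New clearance relative to baseline: 0.648 + 0.56 + 0.0576 + 0.3 = 1.5656.
AUC ∝ 1/CL: fold-change = 1 / 1.5656 = 0.639.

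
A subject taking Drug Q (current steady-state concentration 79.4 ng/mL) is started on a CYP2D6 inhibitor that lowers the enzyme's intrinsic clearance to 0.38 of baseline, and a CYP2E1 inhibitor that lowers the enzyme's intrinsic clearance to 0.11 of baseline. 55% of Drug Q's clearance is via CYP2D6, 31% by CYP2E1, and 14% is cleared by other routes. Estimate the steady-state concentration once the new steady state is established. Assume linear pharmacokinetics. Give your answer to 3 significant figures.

207 ng/mL

The CYP2D6 pathway (55% of clearance) is reduced to 0.38× activity: 0.55 × 0.38 = 0.209.
The CYP2E1 pathway (31% of clearance) is reduced to 0.11× activity: 0.31 × 0.11 = 0.0341.
The remaining 14% of clearance is unaffected.
New clearance relative to baseline: 0.209 + 0.0341 + 0.14 = 0.3831.
Dividing the baseline by the relative clearance: 79.4 / 0.3831 = 207 ng/mL.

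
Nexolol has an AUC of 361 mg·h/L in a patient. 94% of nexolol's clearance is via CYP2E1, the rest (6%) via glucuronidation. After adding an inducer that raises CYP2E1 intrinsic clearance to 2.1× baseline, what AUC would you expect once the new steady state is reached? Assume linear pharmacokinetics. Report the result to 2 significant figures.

1.8 × 10² mg·h/L

CYP2E1: 0.94 × 2.1 = 1.974
Other: 0.06 (unchanged)
New clearance relative to baseline: 1.974 + 0.06 = 2.034.
AUC ∝ 1/CL, so new value = 361 / 2.034 = 1.8 × 10² mg·h/L.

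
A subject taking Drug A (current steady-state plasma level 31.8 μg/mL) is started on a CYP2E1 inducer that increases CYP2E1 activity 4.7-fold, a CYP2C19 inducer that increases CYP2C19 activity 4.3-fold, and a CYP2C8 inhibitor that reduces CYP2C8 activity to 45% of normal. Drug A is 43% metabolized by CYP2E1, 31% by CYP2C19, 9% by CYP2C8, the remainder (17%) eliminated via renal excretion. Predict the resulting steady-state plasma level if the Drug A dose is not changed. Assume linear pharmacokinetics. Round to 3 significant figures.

8.92 μg/mL

The CYP2E1 pathway (43% of clearance) rises to 4.7× activity: 0.43 × 4.7 = 2.021.
The CYP2C19 pathway (31% of clearance) rises to 4.3× activity: 0.31 × 4.3 = 1.333.
The CYP2C8 pathway (9% of clearance) drops to 0.45× activity: 0.09 × 0.45 = 0.0405.
The remaining 17% of clearance is unaffected.
Relative clearance = 2.021 + 1.333 + 0.0405 + 0.17 = 3.5645.
Dividing the baseline by the relative clearance: 31.8 / 3.5645 = 8.92 μg/mL.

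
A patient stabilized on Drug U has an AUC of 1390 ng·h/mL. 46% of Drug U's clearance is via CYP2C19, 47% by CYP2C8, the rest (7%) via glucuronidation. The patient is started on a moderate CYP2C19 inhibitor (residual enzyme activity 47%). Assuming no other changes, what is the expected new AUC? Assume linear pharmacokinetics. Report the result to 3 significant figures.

CYP2C19: 0.46 × 0.47 = 0.2162
CYP2C8: 0.47 (unchanged)
Other: 0.07 (unchanged)
New clearance relative to baseline: 0.2162 + 0.47 + 0.07 = 0.7562.
New AUC = baseline ÷ relative clearance = 1390 / 0.7562 = 1.84 × 10³ ng·h/mL.

1.84 × 10³ ng·h/mL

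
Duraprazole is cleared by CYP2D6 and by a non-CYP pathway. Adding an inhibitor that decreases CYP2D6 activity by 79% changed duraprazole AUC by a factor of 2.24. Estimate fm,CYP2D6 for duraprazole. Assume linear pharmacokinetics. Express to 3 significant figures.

Write x for the fraction cleared via CYP2D6. The observed AUC change means clearance fell to 1/2.24 = 0.4464 of baseline.
Setting x·0.21 + (1 − x) = 0.4464 and solving: x = (0.4464 − 1)/(0.21 − 1) = 0.701.

0.701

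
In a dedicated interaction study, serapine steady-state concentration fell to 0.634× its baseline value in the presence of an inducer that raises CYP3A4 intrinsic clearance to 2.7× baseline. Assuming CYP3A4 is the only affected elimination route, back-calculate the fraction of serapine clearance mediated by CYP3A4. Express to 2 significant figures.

0.34

Write x for the fraction cleared via CYP3A4. The observed steady-state concentration change means clearance rose to 1/0.634 = 1.577 of baseline.
Setting x·2.7 + (1 − x) = 1.577 and solving: x = (1.577 − 1)/(2.7 − 1) = 0.34.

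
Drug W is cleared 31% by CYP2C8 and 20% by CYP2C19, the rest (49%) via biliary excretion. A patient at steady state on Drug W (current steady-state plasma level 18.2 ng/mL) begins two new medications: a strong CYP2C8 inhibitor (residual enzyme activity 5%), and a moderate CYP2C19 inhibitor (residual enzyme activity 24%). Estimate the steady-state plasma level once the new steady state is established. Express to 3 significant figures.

32.9 ng/mL

CYP2C8: 0.31 × 0.05 = 0.0155
CYP2C19: 0.2 × 0.24 = 0.048
Other: 0.49 (unchanged)
Relative clearance = 0.0155 + 0.048 + 0.49 = 0.5535.
Dividing the baseline by the relative clearance: 18.2 / 0.5535 = 32.9 ng/mL.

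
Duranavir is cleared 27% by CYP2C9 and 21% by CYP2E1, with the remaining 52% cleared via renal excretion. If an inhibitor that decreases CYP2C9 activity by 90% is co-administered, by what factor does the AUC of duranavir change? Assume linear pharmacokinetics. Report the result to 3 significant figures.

1.32

CYP2C9: 0.27 × 0.1 = 0.027
CYP2E1: 0.21 (unchanged)
Other: 0.52 (unchanged)
New clearance relative to baseline: 0.027 + 0.21 + 0.52 = 0.757.
Since AUC ∝ 1/CL, the ratio is 1 / 0.757 = 1.32.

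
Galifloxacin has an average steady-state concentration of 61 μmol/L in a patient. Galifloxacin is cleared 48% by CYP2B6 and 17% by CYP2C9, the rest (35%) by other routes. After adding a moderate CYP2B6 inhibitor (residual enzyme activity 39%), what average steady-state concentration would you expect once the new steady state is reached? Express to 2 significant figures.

86 μmol/L

The CYP2B6 pathway (48% of clearance) drops to 0.39× activity: 0.48 × 0.39 = 0.1872.
CYP2C9 (17%) and the residual 35% are unaffected.
CL_new/CL_old = 0.1872 + 0.17 + 0.35 = 0.7072.
New average steady-state concentration = baseline ÷ relative clearance = 61 / 0.7072 = 86 μmol/L.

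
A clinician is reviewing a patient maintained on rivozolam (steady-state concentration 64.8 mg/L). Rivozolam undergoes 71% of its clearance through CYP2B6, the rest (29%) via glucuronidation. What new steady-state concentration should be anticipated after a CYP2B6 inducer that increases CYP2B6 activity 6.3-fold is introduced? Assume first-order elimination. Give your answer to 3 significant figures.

13.6 mg/L

The CYP2B6 pathway (71% of clearance) rises to 6.3× activity: 0.71 × 6.3 = 4.473.
Non-CYP routes (29%) are unchanged.
New clearance relative to baseline: 4.473 + 0.29 = 4.763.
With dosing unchanged, steady-state concentration scales as 1/CL: 64.8 / 4.763 = 13.6 mg/L.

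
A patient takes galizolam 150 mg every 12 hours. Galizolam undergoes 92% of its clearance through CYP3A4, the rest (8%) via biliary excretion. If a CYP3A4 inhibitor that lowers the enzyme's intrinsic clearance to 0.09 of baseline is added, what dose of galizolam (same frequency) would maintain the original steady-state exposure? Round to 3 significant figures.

The CYP3A4 pathway (92% of clearance) is reduced to 0.09× activity: 0.92 × 0.09 = 0.0828.
The remaining 8% of clearance is unaffected.
Relative clearance = 0.0828 + 0.08 = 0.1628.
Css,avg = (dose rate)/CL, so holding Css fixed requires dose ∝ CL: 150 × 0.1628 = 24.4 mg.

24.4 mg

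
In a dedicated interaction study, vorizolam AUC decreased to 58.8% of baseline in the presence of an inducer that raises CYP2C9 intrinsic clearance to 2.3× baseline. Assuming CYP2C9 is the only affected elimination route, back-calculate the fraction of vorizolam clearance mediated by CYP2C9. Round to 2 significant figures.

0.54

Call the CYP2C9 fraction fm. After the interaction, CL_new/CL_old = fm × 2.3 + (1 − fm).
AUC ratio = 1 / (new CL fraction), so new CL fraction = 1 / 0.588 = 1.701.
fm × 2.3 + 1 − fm = 1.701  ⇒  fm × (2.3 − 1) = 0.7007  ⇒  fm = 0.54.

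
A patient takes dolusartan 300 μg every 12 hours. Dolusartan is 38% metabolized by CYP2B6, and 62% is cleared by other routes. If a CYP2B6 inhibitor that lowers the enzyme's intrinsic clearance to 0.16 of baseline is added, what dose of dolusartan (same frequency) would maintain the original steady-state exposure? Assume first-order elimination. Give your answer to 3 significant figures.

204 μg

CYP2B6: 0.38 × 0.16 = 0.0608
Other: 0.62 (unchanged)
Relative clearance = 0.0608 + 0.62 = 0.6808.
To maintain the same steady-state level, dose must scale with clearance: new dose = 300 × 0.6808 = 204 μg.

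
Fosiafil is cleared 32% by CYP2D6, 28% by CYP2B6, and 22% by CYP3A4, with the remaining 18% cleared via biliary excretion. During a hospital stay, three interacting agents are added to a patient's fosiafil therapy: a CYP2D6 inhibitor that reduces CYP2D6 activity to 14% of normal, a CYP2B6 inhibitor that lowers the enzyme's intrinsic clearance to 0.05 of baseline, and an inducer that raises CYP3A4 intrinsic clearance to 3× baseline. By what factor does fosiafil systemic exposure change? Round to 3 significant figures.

1.11

The CYP2D6 pathway (32% of clearance) falls to 0.14× activity: 0.32 × 0.14 = 0.0448.
The CYP2B6 pathway (28% of clearance) is reduced to 0.05× activity: 0.28 × 0.05 = 0.014.
The CYP3A4 pathway (22% of clearance) is boosted to 3× activity: 0.22 × 3 = 0.66.
Non-CYP routes (18%) are unchanged.
Relative clearance = 0.0448 + 0.014 + 0.66 + 0.18 = 0.8988.
Systemic exposure ∝ 1/CL: fold-change = 1 / 0.8988 = 1.11.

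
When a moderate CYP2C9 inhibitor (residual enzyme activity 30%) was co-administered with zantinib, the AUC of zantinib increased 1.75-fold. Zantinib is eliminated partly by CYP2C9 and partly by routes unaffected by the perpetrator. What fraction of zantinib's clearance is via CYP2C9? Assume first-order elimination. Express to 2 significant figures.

0.61

Call the CYP2C9 fraction fm. After the interaction, CL_new/CL_old = fm × 0.3 + (1 − fm).
AUC ratio = 1 / (new CL fraction), so new CL fraction = 1 / 1.75 = 0.5714.
fm × 0.3 + 1 − fm = 0.5714  ⇒  fm × (0.3 − 1) = −0.4286  ⇒  fm = 0.61.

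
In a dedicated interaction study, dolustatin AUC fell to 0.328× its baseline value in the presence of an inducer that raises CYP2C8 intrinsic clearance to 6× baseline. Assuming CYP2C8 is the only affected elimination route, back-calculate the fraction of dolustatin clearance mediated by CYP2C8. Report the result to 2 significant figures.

0.41

Call the CYP2C8 fraction fm. After the interaction, CL_new/CL_old = fm × 6 + (1 − fm).
AUC ratio = 1 / (new CL fraction), so new CL fraction = 1 / 0.328 = 3.049.
fm × 6 + 1 − fm = 3.049  ⇒  fm × (6 − 1) = 2.049  ⇒  fm = 0.41.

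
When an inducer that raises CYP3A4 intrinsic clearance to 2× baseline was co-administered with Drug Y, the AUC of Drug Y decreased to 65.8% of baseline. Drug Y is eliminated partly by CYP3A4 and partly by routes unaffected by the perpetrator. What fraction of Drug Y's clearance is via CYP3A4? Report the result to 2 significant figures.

Write x for the fraction cleared via CYP3A4. The observed AUC change means clearance rose to 1/0.658 = 1.52 of baseline.
Only the CYP3A4 route changed, so 1.52 = x·2 + (1 − x), giving x = 0.52.

0.52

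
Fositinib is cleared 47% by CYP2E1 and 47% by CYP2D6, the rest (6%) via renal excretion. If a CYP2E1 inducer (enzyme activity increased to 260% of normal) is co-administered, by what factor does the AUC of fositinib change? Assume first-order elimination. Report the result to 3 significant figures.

CYP2E1: 0.47 × 2.6 = 1.222
CYP2D6: 0.47 (unchanged)
Other: 0.06 (unchanged)
Relative clearance = 1.222 + 0.47 + 0.06 = 1.752.
Since AUC ∝ 1/CL, the ratio is 1 / 1.752 = 0.571.

0.571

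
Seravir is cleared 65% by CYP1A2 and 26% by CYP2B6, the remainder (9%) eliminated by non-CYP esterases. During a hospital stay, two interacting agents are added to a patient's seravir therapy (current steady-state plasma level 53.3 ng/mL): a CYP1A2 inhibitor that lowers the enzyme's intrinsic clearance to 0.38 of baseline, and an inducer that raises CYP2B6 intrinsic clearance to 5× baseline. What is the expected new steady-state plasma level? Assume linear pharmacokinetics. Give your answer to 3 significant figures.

32.6 ng/mL

CYP1A2: 0.65 × 0.38 = 0.247
CYP2B6: 0.26 × 5 = 1.3
Other: 0.09 (unchanged)
Relative clearance = 0.247 + 1.3 + 0.09 = 1.637.
Dividing the baseline by the relative clearance: 53.3 / 1.637 = 32.6 ng/mL.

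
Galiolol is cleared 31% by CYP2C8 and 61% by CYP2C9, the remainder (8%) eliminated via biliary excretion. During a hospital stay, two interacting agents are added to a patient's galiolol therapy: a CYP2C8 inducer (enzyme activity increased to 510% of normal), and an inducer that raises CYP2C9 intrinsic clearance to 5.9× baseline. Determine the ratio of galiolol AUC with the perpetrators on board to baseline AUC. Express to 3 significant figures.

CYP2C8: 0.31 × 5.1 = 1.581
CYP2C9: 0.61 × 5.9 = 3.599
Other: 0.08 (unchanged)
Relative clearance = 1.581 + 3.599 + 0.08 = 5.26.
AUC ∝ 1/CL: fold-change = 1 / 5.26 = 0.190.

0.190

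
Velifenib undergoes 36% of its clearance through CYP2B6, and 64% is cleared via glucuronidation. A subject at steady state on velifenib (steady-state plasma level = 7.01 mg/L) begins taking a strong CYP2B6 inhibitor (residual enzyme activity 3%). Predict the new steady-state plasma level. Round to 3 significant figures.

10.8 mg/L

The CYP2B6 pathway (36% of clearance) drops to 0.03× activity: 0.36 × 0.03 = 0.0108.
Non-CYP routes (64%) are unchanged.
New clearance relative to baseline: 0.0108 + 0.64 = 0.6508.
New steady-state plasma level = baseline ÷ relative clearance = 7.01 / 0.6508 = 10.8 mg/L.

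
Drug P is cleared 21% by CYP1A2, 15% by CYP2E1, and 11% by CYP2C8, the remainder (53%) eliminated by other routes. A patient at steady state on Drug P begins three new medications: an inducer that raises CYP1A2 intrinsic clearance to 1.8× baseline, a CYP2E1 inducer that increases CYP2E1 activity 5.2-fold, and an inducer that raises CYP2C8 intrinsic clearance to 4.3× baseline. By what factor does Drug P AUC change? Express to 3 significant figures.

The CYP1A2 pathway (21% of clearance) is boosted to 1.8× activity: 0.21 × 1.8 = 0.378.
The CYP2E1 pathway (15% of clearance) is boosted to 5.2× activity: 0.15 × 5.2 = 0.78.
The CYP2C8 pathway (11% of clearance) rises to 4.3× activity: 0.11 × 4.3 = 0.473.
The remaining 53% of clearance is unaffected.
Relative clearance = 0.378 + 0.78 + 0.473 + 0.53 = 2.161.
Net AUC ratio = 1 / 2.161 = 0.463.

0.463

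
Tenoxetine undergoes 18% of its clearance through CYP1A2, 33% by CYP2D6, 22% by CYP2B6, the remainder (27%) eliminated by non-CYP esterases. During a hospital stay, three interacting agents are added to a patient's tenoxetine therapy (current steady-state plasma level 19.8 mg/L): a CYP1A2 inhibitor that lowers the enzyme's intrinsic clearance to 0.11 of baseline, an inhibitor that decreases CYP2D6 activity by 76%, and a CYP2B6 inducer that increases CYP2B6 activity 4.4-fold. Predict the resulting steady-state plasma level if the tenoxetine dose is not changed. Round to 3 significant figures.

14.8 mg/L

The CYP1A2 pathway (18% of clearance) is reduced to 0.11× activity: 0.18 × 0.11 = 0.0198.
The CYP2D6 pathway (33% of clearance) drops to 0.24× activity: 0.33 × 0.24 = 0.0792.
The CYP2B6 pathway (22% of clearance) increases to 4.4× activity: 0.22 × 4.4 = 0.968.
The remaining 27% of clearance is unaffected.
Relative clearance = 0.0198 + 0.0792 + 0.968 + 0.27 = 1.337.
Dividing the baseline by the relative clearance: 19.8 / 1.337 = 14.8 mg/L.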